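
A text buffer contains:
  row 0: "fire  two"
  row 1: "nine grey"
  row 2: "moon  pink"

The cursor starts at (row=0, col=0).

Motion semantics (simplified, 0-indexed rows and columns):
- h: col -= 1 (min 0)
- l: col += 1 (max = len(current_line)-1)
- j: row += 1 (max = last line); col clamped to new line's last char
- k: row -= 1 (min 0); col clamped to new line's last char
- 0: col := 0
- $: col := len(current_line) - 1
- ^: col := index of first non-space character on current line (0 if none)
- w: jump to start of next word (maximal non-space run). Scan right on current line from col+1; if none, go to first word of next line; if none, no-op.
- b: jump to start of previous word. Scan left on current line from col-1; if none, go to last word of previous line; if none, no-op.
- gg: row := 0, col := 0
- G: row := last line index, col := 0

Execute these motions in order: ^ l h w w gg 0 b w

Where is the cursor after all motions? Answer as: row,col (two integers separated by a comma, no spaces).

After 1 (^): row=0 col=0 char='f'
After 2 (l): row=0 col=1 char='i'
After 3 (h): row=0 col=0 char='f'
After 4 (w): row=0 col=6 char='t'
After 5 (w): row=1 col=0 char='n'
After 6 (gg): row=0 col=0 char='f'
After 7 (0): row=0 col=0 char='f'
After 8 (b): row=0 col=0 char='f'
After 9 (w): row=0 col=6 char='t'

Answer: 0,6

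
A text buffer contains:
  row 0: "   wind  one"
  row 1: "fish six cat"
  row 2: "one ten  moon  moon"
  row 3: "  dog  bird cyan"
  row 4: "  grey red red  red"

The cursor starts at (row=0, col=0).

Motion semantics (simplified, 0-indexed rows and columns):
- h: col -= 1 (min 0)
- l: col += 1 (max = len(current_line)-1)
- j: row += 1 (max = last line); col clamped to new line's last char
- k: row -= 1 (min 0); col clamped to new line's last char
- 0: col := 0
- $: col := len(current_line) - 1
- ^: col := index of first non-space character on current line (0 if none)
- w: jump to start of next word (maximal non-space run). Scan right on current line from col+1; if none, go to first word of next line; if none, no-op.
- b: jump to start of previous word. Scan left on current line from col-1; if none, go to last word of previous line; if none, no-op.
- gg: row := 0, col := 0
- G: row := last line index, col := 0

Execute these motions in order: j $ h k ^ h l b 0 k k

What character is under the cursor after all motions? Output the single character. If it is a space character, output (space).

Answer: (space)

Derivation:
After 1 (j): row=1 col=0 char='f'
After 2 ($): row=1 col=11 char='t'
After 3 (h): row=1 col=10 char='a'
After 4 (k): row=0 col=10 char='n'
After 5 (^): row=0 col=3 char='w'
After 6 (h): row=0 col=2 char='_'
After 7 (l): row=0 col=3 char='w'
After 8 (b): row=0 col=3 char='w'
After 9 (0): row=0 col=0 char='_'
After 10 (k): row=0 col=0 char='_'
After 11 (k): row=0 col=0 char='_'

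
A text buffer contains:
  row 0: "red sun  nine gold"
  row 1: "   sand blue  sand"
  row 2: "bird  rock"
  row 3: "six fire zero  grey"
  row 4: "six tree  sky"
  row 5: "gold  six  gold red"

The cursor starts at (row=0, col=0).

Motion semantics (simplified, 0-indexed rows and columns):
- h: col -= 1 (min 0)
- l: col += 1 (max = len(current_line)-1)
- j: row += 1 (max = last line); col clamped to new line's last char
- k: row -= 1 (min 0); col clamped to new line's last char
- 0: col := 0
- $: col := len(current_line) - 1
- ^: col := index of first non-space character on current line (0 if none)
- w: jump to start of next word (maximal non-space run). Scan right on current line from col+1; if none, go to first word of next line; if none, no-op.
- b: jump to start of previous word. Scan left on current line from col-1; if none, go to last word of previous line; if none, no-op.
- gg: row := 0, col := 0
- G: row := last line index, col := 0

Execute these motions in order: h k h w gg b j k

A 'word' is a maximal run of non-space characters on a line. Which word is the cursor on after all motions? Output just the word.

Answer: red

Derivation:
After 1 (h): row=0 col=0 char='r'
After 2 (k): row=0 col=0 char='r'
After 3 (h): row=0 col=0 char='r'
After 4 (w): row=0 col=4 char='s'
After 5 (gg): row=0 col=0 char='r'
After 6 (b): row=0 col=0 char='r'
After 7 (j): row=1 col=0 char='_'
After 8 (k): row=0 col=0 char='r'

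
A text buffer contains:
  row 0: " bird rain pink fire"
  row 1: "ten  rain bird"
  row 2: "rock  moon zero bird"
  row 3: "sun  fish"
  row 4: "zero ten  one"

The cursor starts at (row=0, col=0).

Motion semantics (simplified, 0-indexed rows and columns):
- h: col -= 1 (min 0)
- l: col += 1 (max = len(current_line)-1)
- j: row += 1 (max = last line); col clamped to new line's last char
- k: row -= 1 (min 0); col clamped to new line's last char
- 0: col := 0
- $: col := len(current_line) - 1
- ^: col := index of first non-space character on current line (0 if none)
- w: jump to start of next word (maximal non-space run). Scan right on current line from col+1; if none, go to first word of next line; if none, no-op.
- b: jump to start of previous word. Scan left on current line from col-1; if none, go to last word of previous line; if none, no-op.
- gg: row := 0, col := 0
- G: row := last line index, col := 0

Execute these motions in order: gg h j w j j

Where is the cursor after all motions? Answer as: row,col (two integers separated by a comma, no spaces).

Answer: 3,5

Derivation:
After 1 (gg): row=0 col=0 char='_'
After 2 (h): row=0 col=0 char='_'
After 3 (j): row=1 col=0 char='t'
After 4 (w): row=1 col=5 char='r'
After 5 (j): row=2 col=5 char='_'
After 6 (j): row=3 col=5 char='f'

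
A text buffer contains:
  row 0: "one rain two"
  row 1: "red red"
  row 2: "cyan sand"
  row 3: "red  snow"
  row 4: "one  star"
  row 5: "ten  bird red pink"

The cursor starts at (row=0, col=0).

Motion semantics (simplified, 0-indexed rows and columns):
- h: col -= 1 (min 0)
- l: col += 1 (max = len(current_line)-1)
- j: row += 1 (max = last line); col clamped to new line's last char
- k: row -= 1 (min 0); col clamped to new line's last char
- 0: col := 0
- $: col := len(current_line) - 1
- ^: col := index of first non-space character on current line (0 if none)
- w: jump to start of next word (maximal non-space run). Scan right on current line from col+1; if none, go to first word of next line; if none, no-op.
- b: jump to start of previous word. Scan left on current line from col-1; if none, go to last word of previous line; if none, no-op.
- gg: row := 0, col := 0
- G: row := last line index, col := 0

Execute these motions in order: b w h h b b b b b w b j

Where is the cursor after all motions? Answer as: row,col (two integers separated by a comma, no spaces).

After 1 (b): row=0 col=0 char='o'
After 2 (w): row=0 col=4 char='r'
After 3 (h): row=0 col=3 char='_'
After 4 (h): row=0 col=2 char='e'
After 5 (b): row=0 col=0 char='o'
After 6 (b): row=0 col=0 char='o'
After 7 (b): row=0 col=0 char='o'
After 8 (b): row=0 col=0 char='o'
After 9 (b): row=0 col=0 char='o'
After 10 (w): row=0 col=4 char='r'
After 11 (b): row=0 col=0 char='o'
After 12 (j): row=1 col=0 char='r'

Answer: 1,0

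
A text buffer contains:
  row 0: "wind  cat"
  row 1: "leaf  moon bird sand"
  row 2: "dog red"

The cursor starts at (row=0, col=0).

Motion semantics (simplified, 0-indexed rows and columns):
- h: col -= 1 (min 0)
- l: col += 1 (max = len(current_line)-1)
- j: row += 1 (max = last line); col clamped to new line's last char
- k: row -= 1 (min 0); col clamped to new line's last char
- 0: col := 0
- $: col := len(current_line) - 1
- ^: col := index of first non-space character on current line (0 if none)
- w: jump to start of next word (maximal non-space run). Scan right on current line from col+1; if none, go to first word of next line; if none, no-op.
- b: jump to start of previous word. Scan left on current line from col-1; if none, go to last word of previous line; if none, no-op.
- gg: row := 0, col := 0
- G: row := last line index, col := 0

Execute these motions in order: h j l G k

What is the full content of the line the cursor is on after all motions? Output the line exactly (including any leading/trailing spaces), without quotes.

After 1 (h): row=0 col=0 char='w'
After 2 (j): row=1 col=0 char='l'
After 3 (l): row=1 col=1 char='e'
After 4 (G): row=2 col=0 char='d'
After 5 (k): row=1 col=0 char='l'

Answer: leaf  moon bird sand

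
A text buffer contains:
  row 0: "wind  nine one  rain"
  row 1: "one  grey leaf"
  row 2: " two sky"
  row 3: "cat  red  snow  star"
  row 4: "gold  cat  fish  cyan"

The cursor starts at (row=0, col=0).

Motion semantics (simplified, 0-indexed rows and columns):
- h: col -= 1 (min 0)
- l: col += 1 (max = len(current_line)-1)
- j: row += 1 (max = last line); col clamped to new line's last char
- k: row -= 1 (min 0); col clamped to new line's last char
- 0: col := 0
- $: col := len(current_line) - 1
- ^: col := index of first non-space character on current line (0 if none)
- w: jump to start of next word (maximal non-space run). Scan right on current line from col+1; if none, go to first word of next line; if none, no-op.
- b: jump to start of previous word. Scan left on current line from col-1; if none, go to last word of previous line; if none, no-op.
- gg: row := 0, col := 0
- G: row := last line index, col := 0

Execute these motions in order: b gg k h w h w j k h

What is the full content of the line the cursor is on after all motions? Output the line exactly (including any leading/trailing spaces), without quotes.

After 1 (b): row=0 col=0 char='w'
After 2 (gg): row=0 col=0 char='w'
After 3 (k): row=0 col=0 char='w'
After 4 (h): row=0 col=0 char='w'
After 5 (w): row=0 col=6 char='n'
After 6 (h): row=0 col=5 char='_'
After 7 (w): row=0 col=6 char='n'
After 8 (j): row=1 col=6 char='r'
After 9 (k): row=0 col=6 char='n'
After 10 (h): row=0 col=5 char='_'

Answer: wind  nine one  rain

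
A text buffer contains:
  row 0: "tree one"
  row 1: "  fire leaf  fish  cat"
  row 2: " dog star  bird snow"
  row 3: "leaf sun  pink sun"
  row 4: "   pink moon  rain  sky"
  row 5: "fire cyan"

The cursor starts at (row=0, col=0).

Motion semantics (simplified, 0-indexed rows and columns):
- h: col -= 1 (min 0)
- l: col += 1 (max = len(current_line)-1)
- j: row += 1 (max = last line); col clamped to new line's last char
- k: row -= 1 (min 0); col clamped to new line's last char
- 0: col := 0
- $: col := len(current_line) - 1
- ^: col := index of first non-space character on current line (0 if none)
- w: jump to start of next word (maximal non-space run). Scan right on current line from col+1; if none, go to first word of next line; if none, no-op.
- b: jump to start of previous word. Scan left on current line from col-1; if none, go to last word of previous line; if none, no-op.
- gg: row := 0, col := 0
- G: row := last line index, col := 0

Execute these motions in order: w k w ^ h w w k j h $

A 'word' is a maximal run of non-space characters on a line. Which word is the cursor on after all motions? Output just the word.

Answer: cat

Derivation:
After 1 (w): row=0 col=5 char='o'
After 2 (k): row=0 col=5 char='o'
After 3 (w): row=1 col=2 char='f'
After 4 (^): row=1 col=2 char='f'
After 5 (h): row=1 col=1 char='_'
After 6 (w): row=1 col=2 char='f'
After 7 (w): row=1 col=7 char='l'
After 8 (k): row=0 col=7 char='e'
After 9 (j): row=1 col=7 char='l'
After 10 (h): row=1 col=6 char='_'
After 11 ($): row=1 col=21 char='t'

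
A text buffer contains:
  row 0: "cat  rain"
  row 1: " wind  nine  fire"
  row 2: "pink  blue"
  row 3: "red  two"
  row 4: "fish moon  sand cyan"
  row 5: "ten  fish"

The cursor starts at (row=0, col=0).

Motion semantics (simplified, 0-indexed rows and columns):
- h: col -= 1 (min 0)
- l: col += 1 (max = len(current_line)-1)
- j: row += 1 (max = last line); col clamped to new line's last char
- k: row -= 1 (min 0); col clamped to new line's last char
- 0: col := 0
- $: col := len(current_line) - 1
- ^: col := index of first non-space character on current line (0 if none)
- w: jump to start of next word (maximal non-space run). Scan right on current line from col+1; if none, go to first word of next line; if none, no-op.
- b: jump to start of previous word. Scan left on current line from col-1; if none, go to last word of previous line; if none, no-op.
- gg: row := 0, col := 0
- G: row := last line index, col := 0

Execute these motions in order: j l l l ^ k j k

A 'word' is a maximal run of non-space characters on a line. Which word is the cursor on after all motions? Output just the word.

After 1 (j): row=1 col=0 char='_'
After 2 (l): row=1 col=1 char='w'
After 3 (l): row=1 col=2 char='i'
After 4 (l): row=1 col=3 char='n'
After 5 (^): row=1 col=1 char='w'
After 6 (k): row=0 col=1 char='a'
After 7 (j): row=1 col=1 char='w'
After 8 (k): row=0 col=1 char='a'

Answer: cat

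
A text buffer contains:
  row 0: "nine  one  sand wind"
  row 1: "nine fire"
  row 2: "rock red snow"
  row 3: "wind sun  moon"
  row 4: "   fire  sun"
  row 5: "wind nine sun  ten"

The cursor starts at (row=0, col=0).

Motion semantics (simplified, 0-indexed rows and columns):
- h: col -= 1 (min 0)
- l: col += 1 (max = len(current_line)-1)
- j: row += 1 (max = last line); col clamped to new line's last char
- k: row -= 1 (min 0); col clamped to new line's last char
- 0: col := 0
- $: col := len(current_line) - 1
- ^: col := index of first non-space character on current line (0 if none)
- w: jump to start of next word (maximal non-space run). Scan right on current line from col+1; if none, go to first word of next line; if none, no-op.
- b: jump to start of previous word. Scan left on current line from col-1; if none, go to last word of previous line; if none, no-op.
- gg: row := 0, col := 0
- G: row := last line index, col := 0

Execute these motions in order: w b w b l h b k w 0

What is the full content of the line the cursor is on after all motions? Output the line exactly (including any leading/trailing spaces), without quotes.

Answer: nine  one  sand wind

Derivation:
After 1 (w): row=0 col=6 char='o'
After 2 (b): row=0 col=0 char='n'
After 3 (w): row=0 col=6 char='o'
After 4 (b): row=0 col=0 char='n'
After 5 (l): row=0 col=1 char='i'
After 6 (h): row=0 col=0 char='n'
After 7 (b): row=0 col=0 char='n'
After 8 (k): row=0 col=0 char='n'
After 9 (w): row=0 col=6 char='o'
After 10 (0): row=0 col=0 char='n'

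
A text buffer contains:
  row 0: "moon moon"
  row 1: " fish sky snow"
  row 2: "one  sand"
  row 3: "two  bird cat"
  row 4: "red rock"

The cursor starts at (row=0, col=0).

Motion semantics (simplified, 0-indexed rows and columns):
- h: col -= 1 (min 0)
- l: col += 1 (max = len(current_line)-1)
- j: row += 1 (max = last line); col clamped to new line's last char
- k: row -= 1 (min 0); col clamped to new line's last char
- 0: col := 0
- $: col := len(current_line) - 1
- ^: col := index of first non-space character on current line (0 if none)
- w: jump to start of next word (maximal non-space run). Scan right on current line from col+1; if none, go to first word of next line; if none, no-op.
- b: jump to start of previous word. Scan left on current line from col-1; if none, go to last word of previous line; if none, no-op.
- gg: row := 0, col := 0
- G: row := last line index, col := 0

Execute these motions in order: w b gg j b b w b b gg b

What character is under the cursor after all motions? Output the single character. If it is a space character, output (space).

Answer: m

Derivation:
After 1 (w): row=0 col=5 char='m'
After 2 (b): row=0 col=0 char='m'
After 3 (gg): row=0 col=0 char='m'
After 4 (j): row=1 col=0 char='_'
After 5 (b): row=0 col=5 char='m'
After 6 (b): row=0 col=0 char='m'
After 7 (w): row=0 col=5 char='m'
After 8 (b): row=0 col=0 char='m'
After 9 (b): row=0 col=0 char='m'
After 10 (gg): row=0 col=0 char='m'
After 11 (b): row=0 col=0 char='m'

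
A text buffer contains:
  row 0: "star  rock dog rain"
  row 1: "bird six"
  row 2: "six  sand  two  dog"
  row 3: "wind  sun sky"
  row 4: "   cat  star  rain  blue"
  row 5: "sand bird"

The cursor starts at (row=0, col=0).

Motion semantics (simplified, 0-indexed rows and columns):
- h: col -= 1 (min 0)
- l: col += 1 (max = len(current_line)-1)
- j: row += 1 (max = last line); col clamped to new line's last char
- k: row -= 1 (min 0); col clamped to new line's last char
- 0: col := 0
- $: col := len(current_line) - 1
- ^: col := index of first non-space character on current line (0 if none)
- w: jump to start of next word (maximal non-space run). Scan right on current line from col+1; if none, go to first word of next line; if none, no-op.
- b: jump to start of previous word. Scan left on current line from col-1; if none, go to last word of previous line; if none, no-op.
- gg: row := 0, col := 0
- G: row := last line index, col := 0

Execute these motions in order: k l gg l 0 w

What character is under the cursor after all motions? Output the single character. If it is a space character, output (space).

Answer: r

Derivation:
After 1 (k): row=0 col=0 char='s'
After 2 (l): row=0 col=1 char='t'
After 3 (gg): row=0 col=0 char='s'
After 4 (l): row=0 col=1 char='t'
After 5 (0): row=0 col=0 char='s'
After 6 (w): row=0 col=6 char='r'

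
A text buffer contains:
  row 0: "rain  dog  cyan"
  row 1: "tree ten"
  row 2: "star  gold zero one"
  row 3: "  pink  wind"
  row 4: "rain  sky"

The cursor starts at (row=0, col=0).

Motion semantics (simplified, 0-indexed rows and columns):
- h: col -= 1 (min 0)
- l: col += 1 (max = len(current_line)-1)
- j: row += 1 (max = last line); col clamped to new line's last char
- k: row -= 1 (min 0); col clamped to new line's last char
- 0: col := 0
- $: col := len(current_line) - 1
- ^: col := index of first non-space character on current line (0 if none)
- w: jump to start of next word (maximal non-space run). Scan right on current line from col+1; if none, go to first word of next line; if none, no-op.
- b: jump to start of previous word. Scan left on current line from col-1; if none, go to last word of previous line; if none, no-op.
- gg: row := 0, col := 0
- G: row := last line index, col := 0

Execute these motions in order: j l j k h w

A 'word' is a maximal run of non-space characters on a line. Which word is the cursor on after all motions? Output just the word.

After 1 (j): row=1 col=0 char='t'
After 2 (l): row=1 col=1 char='r'
After 3 (j): row=2 col=1 char='t'
After 4 (k): row=1 col=1 char='r'
After 5 (h): row=1 col=0 char='t'
After 6 (w): row=1 col=5 char='t'

Answer: ten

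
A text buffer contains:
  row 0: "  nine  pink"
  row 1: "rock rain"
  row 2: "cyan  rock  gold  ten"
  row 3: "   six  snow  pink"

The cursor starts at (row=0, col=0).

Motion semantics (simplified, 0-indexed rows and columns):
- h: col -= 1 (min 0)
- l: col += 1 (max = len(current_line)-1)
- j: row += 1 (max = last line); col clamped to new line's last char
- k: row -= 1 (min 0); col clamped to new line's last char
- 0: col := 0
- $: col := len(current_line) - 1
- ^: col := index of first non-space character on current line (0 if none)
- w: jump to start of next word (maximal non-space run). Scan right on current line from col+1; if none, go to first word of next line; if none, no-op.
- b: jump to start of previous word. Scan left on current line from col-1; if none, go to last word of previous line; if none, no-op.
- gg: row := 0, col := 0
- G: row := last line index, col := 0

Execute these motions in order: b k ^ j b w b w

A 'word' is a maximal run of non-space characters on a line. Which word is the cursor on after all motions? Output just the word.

Answer: rain

Derivation:
After 1 (b): row=0 col=0 char='_'
After 2 (k): row=0 col=0 char='_'
After 3 (^): row=0 col=2 char='n'
After 4 (j): row=1 col=2 char='c'
After 5 (b): row=1 col=0 char='r'
After 6 (w): row=1 col=5 char='r'
After 7 (b): row=1 col=0 char='r'
After 8 (w): row=1 col=5 char='r'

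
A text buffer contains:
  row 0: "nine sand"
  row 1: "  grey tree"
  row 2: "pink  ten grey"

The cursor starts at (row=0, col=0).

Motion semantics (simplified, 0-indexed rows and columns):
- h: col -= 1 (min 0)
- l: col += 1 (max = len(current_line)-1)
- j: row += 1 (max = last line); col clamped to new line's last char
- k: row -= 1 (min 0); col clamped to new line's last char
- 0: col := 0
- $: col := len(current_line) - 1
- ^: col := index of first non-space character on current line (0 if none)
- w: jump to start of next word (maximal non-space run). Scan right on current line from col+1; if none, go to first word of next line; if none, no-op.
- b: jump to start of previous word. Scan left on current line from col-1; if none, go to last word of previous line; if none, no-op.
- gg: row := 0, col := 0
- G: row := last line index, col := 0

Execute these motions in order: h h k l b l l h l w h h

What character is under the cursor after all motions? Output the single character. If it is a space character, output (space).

Answer: e

Derivation:
After 1 (h): row=0 col=0 char='n'
After 2 (h): row=0 col=0 char='n'
After 3 (k): row=0 col=0 char='n'
After 4 (l): row=0 col=1 char='i'
After 5 (b): row=0 col=0 char='n'
After 6 (l): row=0 col=1 char='i'
After 7 (l): row=0 col=2 char='n'
After 8 (h): row=0 col=1 char='i'
After 9 (l): row=0 col=2 char='n'
After 10 (w): row=0 col=5 char='s'
After 11 (h): row=0 col=4 char='_'
After 12 (h): row=0 col=3 char='e'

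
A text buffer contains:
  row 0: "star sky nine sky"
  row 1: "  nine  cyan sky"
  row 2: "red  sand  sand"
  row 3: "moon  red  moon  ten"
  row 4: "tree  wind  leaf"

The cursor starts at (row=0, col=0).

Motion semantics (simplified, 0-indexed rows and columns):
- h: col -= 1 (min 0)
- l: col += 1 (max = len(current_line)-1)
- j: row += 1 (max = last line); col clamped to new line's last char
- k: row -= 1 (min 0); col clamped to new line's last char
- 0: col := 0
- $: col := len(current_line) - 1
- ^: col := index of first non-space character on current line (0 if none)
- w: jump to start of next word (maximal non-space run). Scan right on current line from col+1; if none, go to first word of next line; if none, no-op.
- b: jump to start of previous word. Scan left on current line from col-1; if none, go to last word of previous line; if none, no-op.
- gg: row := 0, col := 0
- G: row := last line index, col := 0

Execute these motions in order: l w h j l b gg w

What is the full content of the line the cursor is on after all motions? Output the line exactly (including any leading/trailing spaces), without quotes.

After 1 (l): row=0 col=1 char='t'
After 2 (w): row=0 col=5 char='s'
After 3 (h): row=0 col=4 char='_'
After 4 (j): row=1 col=4 char='n'
After 5 (l): row=1 col=5 char='e'
After 6 (b): row=1 col=2 char='n'
After 7 (gg): row=0 col=0 char='s'
After 8 (w): row=0 col=5 char='s'

Answer: star sky nine sky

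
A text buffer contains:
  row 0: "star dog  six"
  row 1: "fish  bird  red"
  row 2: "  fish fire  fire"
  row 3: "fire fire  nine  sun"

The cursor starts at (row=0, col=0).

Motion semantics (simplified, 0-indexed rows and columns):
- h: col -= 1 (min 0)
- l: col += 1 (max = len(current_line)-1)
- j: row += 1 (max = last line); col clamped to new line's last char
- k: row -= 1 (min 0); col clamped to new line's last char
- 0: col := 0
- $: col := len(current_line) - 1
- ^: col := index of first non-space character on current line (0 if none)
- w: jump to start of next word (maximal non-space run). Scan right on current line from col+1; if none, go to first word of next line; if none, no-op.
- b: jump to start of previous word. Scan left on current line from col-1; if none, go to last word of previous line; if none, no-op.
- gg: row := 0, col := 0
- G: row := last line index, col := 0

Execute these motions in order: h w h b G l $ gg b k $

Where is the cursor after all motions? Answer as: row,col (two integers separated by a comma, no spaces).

Answer: 0,12

Derivation:
After 1 (h): row=0 col=0 char='s'
After 2 (w): row=0 col=5 char='d'
After 3 (h): row=0 col=4 char='_'
After 4 (b): row=0 col=0 char='s'
After 5 (G): row=3 col=0 char='f'
After 6 (l): row=3 col=1 char='i'
After 7 ($): row=3 col=19 char='n'
After 8 (gg): row=0 col=0 char='s'
After 9 (b): row=0 col=0 char='s'
After 10 (k): row=0 col=0 char='s'
After 11 ($): row=0 col=12 char='x'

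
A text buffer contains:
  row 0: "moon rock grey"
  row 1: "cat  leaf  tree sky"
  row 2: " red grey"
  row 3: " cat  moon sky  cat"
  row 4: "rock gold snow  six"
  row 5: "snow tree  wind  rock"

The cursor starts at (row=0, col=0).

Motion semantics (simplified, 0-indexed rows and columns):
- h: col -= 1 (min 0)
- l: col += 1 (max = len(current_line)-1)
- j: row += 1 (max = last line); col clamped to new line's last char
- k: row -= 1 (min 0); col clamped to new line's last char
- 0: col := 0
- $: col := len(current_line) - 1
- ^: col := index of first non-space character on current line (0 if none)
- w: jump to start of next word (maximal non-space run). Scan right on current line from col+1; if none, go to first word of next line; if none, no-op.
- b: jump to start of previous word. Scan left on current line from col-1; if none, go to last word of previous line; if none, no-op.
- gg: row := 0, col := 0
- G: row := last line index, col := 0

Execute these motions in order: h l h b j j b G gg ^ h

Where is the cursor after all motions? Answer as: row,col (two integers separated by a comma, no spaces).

Answer: 0,0

Derivation:
After 1 (h): row=0 col=0 char='m'
After 2 (l): row=0 col=1 char='o'
After 3 (h): row=0 col=0 char='m'
After 4 (b): row=0 col=0 char='m'
After 5 (j): row=1 col=0 char='c'
After 6 (j): row=2 col=0 char='_'
After 7 (b): row=1 col=16 char='s'
After 8 (G): row=5 col=0 char='s'
After 9 (gg): row=0 col=0 char='m'
After 10 (^): row=0 col=0 char='m'
After 11 (h): row=0 col=0 char='m'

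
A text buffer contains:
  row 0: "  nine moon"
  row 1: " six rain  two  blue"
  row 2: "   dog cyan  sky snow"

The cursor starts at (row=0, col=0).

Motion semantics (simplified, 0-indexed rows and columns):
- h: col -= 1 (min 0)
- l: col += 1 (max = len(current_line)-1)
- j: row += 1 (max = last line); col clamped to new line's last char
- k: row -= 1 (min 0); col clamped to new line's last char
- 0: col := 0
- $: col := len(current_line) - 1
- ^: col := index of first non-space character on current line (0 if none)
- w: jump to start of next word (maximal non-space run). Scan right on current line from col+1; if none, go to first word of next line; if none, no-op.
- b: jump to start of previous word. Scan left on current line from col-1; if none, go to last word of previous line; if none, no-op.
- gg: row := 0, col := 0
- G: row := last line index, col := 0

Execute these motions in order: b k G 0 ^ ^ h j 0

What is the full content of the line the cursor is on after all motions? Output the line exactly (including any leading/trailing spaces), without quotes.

After 1 (b): row=0 col=0 char='_'
After 2 (k): row=0 col=0 char='_'
After 3 (G): row=2 col=0 char='_'
After 4 (0): row=2 col=0 char='_'
After 5 (^): row=2 col=3 char='d'
After 6 (^): row=2 col=3 char='d'
After 7 (h): row=2 col=2 char='_'
After 8 (j): row=2 col=2 char='_'
After 9 (0): row=2 col=0 char='_'

Answer:    dog cyan  sky snow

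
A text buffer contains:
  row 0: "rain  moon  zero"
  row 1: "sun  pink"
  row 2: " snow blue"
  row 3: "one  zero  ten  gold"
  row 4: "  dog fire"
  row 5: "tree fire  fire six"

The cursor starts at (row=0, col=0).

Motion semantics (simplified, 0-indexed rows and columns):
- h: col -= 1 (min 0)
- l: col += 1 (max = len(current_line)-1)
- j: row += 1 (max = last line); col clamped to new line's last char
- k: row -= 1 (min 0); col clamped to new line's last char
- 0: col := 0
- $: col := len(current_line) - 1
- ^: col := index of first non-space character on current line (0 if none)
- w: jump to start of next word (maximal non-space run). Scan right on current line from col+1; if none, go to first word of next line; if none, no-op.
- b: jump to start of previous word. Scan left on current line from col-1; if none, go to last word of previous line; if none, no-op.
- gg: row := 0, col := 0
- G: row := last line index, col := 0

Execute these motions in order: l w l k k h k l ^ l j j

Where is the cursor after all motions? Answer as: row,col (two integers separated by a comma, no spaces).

After 1 (l): row=0 col=1 char='a'
After 2 (w): row=0 col=6 char='m'
After 3 (l): row=0 col=7 char='o'
After 4 (k): row=0 col=7 char='o'
After 5 (k): row=0 col=7 char='o'
After 6 (h): row=0 col=6 char='m'
After 7 (k): row=0 col=6 char='m'
After 8 (l): row=0 col=7 char='o'
After 9 (^): row=0 col=0 char='r'
After 10 (l): row=0 col=1 char='a'
After 11 (j): row=1 col=1 char='u'
After 12 (j): row=2 col=1 char='s'

Answer: 2,1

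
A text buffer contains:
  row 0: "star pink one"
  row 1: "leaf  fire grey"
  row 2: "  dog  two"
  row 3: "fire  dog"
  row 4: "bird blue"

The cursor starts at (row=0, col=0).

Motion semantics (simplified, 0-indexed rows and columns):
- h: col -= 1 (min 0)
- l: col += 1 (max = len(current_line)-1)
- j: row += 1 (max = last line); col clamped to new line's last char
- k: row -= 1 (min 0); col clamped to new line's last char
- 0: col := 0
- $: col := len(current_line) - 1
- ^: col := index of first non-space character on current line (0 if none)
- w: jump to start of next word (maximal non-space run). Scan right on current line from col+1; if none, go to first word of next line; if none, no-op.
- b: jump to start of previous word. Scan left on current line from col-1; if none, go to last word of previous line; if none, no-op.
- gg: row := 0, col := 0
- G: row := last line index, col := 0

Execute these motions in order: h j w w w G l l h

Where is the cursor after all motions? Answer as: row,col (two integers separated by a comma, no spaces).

Answer: 4,1

Derivation:
After 1 (h): row=0 col=0 char='s'
After 2 (j): row=1 col=0 char='l'
After 3 (w): row=1 col=6 char='f'
After 4 (w): row=1 col=11 char='g'
After 5 (w): row=2 col=2 char='d'
After 6 (G): row=4 col=0 char='b'
After 7 (l): row=4 col=1 char='i'
After 8 (l): row=4 col=2 char='r'
After 9 (h): row=4 col=1 char='i'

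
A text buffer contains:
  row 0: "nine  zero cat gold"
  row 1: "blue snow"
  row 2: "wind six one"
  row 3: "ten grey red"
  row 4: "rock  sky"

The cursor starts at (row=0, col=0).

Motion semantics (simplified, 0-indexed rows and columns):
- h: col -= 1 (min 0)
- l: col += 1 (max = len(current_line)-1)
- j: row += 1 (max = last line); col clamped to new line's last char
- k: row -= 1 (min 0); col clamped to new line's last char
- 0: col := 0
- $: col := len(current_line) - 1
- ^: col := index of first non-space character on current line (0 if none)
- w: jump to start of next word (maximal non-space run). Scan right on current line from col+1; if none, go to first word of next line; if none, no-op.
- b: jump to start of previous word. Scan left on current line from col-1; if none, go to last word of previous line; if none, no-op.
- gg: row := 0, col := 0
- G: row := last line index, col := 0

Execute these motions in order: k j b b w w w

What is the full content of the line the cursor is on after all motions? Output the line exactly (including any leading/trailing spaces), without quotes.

After 1 (k): row=0 col=0 char='n'
After 2 (j): row=1 col=0 char='b'
After 3 (b): row=0 col=15 char='g'
After 4 (b): row=0 col=11 char='c'
After 5 (w): row=0 col=15 char='g'
After 6 (w): row=1 col=0 char='b'
After 7 (w): row=1 col=5 char='s'

Answer: blue snow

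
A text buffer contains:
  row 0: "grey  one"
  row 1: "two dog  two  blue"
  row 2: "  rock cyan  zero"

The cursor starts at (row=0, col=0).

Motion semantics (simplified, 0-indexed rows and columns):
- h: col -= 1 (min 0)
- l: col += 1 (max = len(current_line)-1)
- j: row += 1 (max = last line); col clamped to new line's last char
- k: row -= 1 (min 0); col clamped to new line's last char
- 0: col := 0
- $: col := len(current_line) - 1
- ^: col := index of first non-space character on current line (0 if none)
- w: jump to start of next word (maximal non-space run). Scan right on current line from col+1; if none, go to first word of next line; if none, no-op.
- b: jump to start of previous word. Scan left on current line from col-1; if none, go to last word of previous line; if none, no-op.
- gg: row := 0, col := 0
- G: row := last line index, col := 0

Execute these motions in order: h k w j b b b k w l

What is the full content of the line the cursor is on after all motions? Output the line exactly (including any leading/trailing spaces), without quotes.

Answer: two dog  two  blue

Derivation:
After 1 (h): row=0 col=0 char='g'
After 2 (k): row=0 col=0 char='g'
After 3 (w): row=0 col=6 char='o'
After 4 (j): row=1 col=6 char='g'
After 5 (b): row=1 col=4 char='d'
After 6 (b): row=1 col=0 char='t'
After 7 (b): row=0 col=6 char='o'
After 8 (k): row=0 col=6 char='o'
After 9 (w): row=1 col=0 char='t'
After 10 (l): row=1 col=1 char='w'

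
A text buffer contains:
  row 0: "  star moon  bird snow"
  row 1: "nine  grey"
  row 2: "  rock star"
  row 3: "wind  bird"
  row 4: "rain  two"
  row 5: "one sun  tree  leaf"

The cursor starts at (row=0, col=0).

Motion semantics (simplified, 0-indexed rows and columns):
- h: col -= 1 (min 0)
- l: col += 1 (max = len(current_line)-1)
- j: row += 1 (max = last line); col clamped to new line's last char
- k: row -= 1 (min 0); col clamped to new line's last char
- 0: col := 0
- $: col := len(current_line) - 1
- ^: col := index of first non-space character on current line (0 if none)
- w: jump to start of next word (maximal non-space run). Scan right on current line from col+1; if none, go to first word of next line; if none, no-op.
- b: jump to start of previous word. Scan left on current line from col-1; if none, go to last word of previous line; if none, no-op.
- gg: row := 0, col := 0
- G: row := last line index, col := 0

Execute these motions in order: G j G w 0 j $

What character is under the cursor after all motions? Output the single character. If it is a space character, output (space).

Answer: f

Derivation:
After 1 (G): row=5 col=0 char='o'
After 2 (j): row=5 col=0 char='o'
After 3 (G): row=5 col=0 char='o'
After 4 (w): row=5 col=4 char='s'
After 5 (0): row=5 col=0 char='o'
After 6 (j): row=5 col=0 char='o'
After 7 ($): row=5 col=18 char='f'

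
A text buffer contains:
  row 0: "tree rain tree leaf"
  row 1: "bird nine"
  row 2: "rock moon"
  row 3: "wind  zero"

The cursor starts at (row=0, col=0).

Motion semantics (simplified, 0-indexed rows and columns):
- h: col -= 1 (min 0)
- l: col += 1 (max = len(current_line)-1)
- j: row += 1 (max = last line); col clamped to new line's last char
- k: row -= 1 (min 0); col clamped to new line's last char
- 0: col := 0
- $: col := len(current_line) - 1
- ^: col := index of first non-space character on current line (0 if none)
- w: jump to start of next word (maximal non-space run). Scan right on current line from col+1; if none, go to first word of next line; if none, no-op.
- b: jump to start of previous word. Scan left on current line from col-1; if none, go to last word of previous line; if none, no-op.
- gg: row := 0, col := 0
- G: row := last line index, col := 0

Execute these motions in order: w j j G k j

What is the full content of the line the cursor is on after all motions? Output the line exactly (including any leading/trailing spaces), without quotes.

Answer: wind  zero

Derivation:
After 1 (w): row=0 col=5 char='r'
After 2 (j): row=1 col=5 char='n'
After 3 (j): row=2 col=5 char='m'
After 4 (G): row=3 col=0 char='w'
After 5 (k): row=2 col=0 char='r'
After 6 (j): row=3 col=0 char='w'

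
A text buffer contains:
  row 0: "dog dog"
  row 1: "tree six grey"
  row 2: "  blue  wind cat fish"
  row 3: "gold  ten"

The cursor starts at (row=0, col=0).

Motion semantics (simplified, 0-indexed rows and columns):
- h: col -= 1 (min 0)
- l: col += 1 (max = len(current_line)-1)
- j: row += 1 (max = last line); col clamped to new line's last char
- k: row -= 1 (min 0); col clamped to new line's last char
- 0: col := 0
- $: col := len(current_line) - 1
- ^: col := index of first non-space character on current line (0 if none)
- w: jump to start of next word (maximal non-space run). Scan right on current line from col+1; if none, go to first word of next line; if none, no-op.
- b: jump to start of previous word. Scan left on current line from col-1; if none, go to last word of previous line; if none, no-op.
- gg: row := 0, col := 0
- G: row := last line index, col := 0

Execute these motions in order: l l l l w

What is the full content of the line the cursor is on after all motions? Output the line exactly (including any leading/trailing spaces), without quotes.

Answer: tree six grey

Derivation:
After 1 (l): row=0 col=1 char='o'
After 2 (l): row=0 col=2 char='g'
After 3 (l): row=0 col=3 char='_'
After 4 (l): row=0 col=4 char='d'
After 5 (w): row=1 col=0 char='t'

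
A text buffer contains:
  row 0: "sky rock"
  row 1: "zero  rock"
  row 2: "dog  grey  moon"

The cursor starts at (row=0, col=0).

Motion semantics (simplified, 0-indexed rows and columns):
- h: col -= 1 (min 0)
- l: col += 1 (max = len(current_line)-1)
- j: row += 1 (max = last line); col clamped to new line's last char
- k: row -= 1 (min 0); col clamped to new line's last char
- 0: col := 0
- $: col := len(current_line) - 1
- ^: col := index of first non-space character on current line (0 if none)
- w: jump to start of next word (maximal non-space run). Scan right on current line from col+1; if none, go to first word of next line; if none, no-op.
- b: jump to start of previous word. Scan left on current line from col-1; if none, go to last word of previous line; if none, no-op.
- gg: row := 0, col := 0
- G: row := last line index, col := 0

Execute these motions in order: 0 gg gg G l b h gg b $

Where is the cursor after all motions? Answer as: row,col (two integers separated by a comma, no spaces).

Answer: 0,7

Derivation:
After 1 (0): row=0 col=0 char='s'
After 2 (gg): row=0 col=0 char='s'
After 3 (gg): row=0 col=0 char='s'
After 4 (G): row=2 col=0 char='d'
After 5 (l): row=2 col=1 char='o'
After 6 (b): row=2 col=0 char='d'
After 7 (h): row=2 col=0 char='d'
After 8 (gg): row=0 col=0 char='s'
After 9 (b): row=0 col=0 char='s'
After 10 ($): row=0 col=7 char='k'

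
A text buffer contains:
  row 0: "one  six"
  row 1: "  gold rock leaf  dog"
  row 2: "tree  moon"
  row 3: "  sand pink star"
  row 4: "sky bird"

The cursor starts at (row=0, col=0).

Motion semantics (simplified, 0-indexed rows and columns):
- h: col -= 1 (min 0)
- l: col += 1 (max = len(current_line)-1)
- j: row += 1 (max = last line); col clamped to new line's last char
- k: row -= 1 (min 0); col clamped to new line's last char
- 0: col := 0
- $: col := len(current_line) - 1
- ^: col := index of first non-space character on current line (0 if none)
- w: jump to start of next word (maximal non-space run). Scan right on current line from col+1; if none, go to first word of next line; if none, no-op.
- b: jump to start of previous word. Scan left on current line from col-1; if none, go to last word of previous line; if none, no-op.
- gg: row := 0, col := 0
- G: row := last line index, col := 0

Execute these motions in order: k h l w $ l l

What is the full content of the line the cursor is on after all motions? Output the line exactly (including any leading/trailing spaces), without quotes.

After 1 (k): row=0 col=0 char='o'
After 2 (h): row=0 col=0 char='o'
After 3 (l): row=0 col=1 char='n'
After 4 (w): row=0 col=5 char='s'
After 5 ($): row=0 col=7 char='x'
After 6 (l): row=0 col=7 char='x'
After 7 (l): row=0 col=7 char='x'

Answer: one  six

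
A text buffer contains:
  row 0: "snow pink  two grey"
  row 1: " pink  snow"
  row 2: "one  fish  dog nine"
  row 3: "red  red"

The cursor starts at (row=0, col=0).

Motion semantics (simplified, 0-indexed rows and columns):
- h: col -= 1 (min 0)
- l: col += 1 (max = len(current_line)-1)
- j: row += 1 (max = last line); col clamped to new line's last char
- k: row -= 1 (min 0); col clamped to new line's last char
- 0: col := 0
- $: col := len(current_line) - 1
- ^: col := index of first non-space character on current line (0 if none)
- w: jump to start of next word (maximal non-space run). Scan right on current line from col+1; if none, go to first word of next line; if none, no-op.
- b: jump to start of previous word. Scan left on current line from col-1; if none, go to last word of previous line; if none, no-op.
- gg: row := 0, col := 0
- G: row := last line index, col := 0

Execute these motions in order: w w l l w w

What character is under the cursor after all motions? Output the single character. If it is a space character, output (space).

Answer: p

Derivation:
After 1 (w): row=0 col=5 char='p'
After 2 (w): row=0 col=11 char='t'
After 3 (l): row=0 col=12 char='w'
After 4 (l): row=0 col=13 char='o'
After 5 (w): row=0 col=15 char='g'
After 6 (w): row=1 col=1 char='p'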